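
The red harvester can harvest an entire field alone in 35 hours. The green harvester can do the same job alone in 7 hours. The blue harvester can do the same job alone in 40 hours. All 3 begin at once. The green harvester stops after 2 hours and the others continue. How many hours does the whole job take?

40/3 hours

In the first 2 hours the combined rate is 11/56, so 11/28 of the job is done, leaving 17/28.
After the green harvester leaves the rate is 3/56 per hour; the remaining 17/28 takes 34/3 hours.
Total = 2 + 34/3 = 40/3 hours.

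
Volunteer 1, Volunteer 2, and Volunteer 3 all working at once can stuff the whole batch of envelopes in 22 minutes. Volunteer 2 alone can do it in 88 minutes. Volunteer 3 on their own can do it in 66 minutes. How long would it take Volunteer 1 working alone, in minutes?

264/5 minutes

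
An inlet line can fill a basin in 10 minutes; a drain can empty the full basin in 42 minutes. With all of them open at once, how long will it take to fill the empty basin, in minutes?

Net rate = 1/10 − 1/42 = (21 − 5)/210 = 16/210 = 8/105 per minute.
Filling time = 1 ÷ (8/105) = 105/8 minutes.

105/8 minutes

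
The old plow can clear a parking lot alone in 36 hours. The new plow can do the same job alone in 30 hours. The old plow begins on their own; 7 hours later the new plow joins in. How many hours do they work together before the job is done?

145/11 hours

In the first 7 hours the old plow alone does 7/36 of the job, leaving 29/36.
Once everyone is working, combined rate: 1/36 + 1/30 = (5 + 6)/180 = 11/180 per hour.
Remaining 29/36 at 11/180 per hour takes 145/11 hours.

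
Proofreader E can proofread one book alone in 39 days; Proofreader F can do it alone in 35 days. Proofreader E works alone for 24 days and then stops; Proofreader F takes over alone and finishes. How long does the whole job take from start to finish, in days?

In 24 days Proofreader E does 24/39 = 8/13 of the job, leaving 5/13.
Proofreader F works at 1/35 per day, so finishing takes 5/13 ÷ 1/35 = 175/13 days.
Total time = 24 + 175/13 = 487/13 days.

487/13 days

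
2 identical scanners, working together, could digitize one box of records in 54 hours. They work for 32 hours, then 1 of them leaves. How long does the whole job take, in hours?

76 hours

One scanner does 1/108 of the job per hour.
After 32 hours with 2 scanners, 16/27 is done (11/27 left).
With 1 scanner the rate is 1/108, so the rest takes 11/27 ÷ 1/108 = 44 hours.
Total = 32 + 44 = 76 hours.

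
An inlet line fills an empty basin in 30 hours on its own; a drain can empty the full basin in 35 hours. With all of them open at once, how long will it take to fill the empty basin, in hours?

Net rate = 1/30 − 1/35 = (7 − 6)/210 = 1/210 per hour.
Filling time = 1 ÷ (1/210) = 210 hours.

210 hours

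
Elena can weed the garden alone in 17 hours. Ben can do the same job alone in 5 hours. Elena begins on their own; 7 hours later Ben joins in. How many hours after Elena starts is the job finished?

In the first 7 hours Elena alone does 7/17 of the job, leaving 10/17.
Once everyone is working, combined rate: 1/17 + 1/5 = (5 + 17)/85 = 22/85 per hour.
Remaining 10/17 at 22/85 per hour takes 25/11 hours.
Total from the start = 7 + 25/11 = 102/11 hours.

102/11 hours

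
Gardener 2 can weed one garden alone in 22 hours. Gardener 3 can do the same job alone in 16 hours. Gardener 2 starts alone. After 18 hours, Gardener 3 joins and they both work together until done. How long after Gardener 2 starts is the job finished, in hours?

374/19 hours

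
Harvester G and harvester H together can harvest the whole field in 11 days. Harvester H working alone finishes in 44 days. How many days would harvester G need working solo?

44/3 days

Combined rate is 1/11 per day.
Known contribution: 1/44 per day.
So harvester G's rate is 1/11 − 1/44 = 3/44, meaning 44/3 days alone.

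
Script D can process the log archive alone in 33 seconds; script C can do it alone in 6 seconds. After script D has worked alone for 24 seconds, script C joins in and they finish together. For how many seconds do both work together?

18/13 seconds

In 24 seconds script D does 24/33 = 8/11 of the job, leaving 3/11.
Script D and script C together work at 13/66 per second, so finishing takes 3/11 ÷ 13/66 = 18/13 seconds.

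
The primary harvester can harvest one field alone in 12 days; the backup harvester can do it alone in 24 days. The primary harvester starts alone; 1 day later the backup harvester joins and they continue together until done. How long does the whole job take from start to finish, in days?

25/3 days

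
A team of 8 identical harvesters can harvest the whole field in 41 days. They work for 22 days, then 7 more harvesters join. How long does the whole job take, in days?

482/15 days

One harvester does 1/328 of the job per day.
After 22 days with 8 harvesters, 22/41 is done (19/41 left).
With 15 harvesters the rate is 15/328, so the rest takes 19/41 ÷ 15/328 = 152/15 days.
Total = 22 + 152/15 = 482/15 days.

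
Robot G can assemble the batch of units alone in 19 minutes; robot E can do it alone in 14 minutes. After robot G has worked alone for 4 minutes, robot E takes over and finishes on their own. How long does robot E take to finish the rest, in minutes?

210/19 minutes

In 4 minutes robot G does 4/19 of the job, leaving 15/19.
Robot E works at 1/14 per minute, so finishing takes 15/19 ÷ 1/14 = 210/19 minutes.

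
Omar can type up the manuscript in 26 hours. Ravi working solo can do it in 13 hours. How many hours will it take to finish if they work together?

26/3 hours

With two workers the combined time is the product over the sum: 26·13/(26+13) = 338/39 = 26/3 hours.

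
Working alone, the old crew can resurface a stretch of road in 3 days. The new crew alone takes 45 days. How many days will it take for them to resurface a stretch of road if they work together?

45/16 days

Combined rate: 1/3 + 1/45 = (15 + 1)/45 = 16/45 per day.
Time = 1 ÷ (16/45) = 45/16 days.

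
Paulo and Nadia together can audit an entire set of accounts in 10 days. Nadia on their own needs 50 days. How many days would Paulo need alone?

25/2 days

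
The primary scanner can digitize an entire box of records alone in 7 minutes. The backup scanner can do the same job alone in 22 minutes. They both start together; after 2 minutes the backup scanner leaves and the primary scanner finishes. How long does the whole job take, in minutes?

70/11 minutes

In the first 2 minutes the combined rate is 29/154, so 29/77 of the job is done, leaving 48/77.
After the backup scanner leaves the rate is 1/7 per minute; the remaining 48/77 takes 48/11 minutes.
Total = 2 + 48/11 = 70/11 minutes.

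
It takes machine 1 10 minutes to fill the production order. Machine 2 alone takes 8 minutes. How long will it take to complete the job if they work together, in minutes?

40/9 minutes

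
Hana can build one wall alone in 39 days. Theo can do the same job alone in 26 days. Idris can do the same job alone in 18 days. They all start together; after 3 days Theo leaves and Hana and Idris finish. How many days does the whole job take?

In the first 3 days the combined rate is 14/117, so 14/39 of the job is done, leaving 25/39.
After Theo leaves the rate is 19/234 per day; the remaining 25/39 takes 150/19 days.
Total = 3 + 150/19 = 207/19 days.

207/19 days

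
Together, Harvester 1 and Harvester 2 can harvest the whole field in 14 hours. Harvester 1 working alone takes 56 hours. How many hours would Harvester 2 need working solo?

Combined rate is 1/14 per hour.
Known contribution: 1/56 per hour.
So Harvester 2's rate is 1/14 − 1/56 = 3/56, meaning 56/3 hours alone.

56/3 hours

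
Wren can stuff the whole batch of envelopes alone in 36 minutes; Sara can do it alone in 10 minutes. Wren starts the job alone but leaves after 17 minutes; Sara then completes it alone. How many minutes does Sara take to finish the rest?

In 17 minutes Wren does 17/36 of the job, leaving 19/36.
Sara works at 1/10 per minute, so finishing takes 19/36 ÷ 1/10 = 95/18 minutes.

95/18 minutes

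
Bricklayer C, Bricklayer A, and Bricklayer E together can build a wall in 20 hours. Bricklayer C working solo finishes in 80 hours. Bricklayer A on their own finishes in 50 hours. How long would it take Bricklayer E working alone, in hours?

Combined rate is 1/20 per hour.
Known contribution: 1/80 + 1/50 = (5 + 8)/400 = 13/400 per hour.
So Bricklayer E's rate is 1/20 − 13/400 = 7/400, meaning 400/7 hours alone.

400/7 hours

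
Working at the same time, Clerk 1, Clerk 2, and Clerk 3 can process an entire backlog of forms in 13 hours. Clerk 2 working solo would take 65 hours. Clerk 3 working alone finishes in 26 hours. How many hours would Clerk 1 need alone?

Combined rate is 1/13 per hour.
Known contribution: 1/65 + 1/26 = (2 + 5)/130 = 7/130 per hour.
So Clerk 1's rate is 1/13 − 7/130 = 3/130, meaning 130/3 hours alone.

130/3 hours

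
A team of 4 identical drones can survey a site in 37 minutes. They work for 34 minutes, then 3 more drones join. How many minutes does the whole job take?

250/7 minutes

One drone does 1/148 of the job per minute.
After 34 minutes with 4 drones, 34/37 is done (3/37 left).
With 7 drones the rate is 7/148, so the rest takes 3/37 ÷ 7/148 = 12/7 minutes.
Total = 34 + 12/7 = 250/7 minutes.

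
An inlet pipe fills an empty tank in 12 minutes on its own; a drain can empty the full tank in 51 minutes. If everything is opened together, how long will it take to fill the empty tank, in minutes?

204/13 minutes

Net rate = 1/12 − 1/51 = (17 − 4)/204 = 13/204 per minute.
Filling time = 1 ÷ (13/204) = 204/13 minutes.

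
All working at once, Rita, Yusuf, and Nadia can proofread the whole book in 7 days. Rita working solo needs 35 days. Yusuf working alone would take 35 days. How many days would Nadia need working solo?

35/3 days

Combined rate is 1/7 per day.
Known contribution: 1/35 + 1/35 = (1 + 1)/35 = 2/35 per day.
So Nadia's rate is 1/7 − 2/35 = 3/35, meaning 35/3 days alone.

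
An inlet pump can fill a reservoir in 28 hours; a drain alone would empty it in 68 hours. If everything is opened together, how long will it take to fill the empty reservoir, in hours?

238/5 hours

Net rate = 1/28 − 1/68 = (17 − 7)/476 = 10/476 = 5/238 per hour.
Filling time = 1 ÷ (5/238) = 238/5 hours.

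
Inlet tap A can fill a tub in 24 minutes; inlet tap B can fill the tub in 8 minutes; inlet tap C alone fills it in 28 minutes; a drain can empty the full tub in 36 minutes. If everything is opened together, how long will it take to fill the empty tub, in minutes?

63/11 minutes

Net rate = 1/24 + 1/8 + 1/28 − 1/36 = (21 + 63 + 18 − 14)/504 = 88/504 = 11/63 per minute.
Filling time = 1 ÷ (11/63) = 63/11 minutes.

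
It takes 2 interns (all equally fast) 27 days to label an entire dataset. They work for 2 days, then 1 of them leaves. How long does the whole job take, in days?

One intern does 1/54 of the job per day.
After 2 days with 2 interns, 2/27 is done (25/27 left).
With 1 intern the rate is 1/54, so the rest takes 25/27 ÷ 1/54 = 50 days.
Total = 2 + 50 = 52 days.

52 days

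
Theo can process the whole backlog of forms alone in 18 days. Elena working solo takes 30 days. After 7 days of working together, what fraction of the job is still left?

17/45

Combined rate: 1/18 + 1/30 = (5 + 3)/90 = 8/90 = 4/45 per day.
In 7 days they complete 7·4/45 = 28/45 of the job.
So 17/45 remains.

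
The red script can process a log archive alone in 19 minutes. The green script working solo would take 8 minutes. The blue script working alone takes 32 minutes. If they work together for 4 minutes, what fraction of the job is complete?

Combined rate: 1/19 + 1/8 + 1/32 = (32 + 76 + 19)/608 = 127/608 per minute.
In 4 minutes they complete 4·127/608 = 127/152 of the job.

127/152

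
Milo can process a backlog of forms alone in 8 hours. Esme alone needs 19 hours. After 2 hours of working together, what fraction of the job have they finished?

27/76

Combined rate: 1/8 + 1/19 = (19 + 8)/152 = 27/152 per hour.
In 2 hours they complete 2·27/152 = 27/76 of the job.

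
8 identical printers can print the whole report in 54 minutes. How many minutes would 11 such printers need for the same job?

432/11 minutes

Total work is 8·54 = 432 printer-minutes.
With 11 printers: 432/11 minutes.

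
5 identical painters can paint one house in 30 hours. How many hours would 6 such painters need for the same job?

25 hours

Total work is 5·30 = 150 painter-hours.
With 6 painters: 150/6 = 25 hours.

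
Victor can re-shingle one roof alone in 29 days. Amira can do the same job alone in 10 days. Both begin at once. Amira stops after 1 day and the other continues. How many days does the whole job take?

261/10 days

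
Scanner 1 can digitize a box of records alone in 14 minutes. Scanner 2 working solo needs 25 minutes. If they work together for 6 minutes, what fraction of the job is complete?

Combined rate: 1/14 + 1/25 = (25 + 14)/350 = 39/350 per minute.
In 6 minutes they complete 6·39/350 = 117/175 of the job.

117/175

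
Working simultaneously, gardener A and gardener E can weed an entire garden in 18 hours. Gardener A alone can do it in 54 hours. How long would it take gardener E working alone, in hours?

Combined rate is 1/18 per hour.
Known contribution: 1/54 per hour.
So gardener E's rate is 1/18 − 1/54 = 1/27, meaning 27 hours alone.

27 hours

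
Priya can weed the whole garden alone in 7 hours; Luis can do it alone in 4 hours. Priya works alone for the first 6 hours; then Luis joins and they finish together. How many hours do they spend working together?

In 6 hours Priya does 6/7 of the job, leaving 1/7.
Priya and Luis together work at 11/28 per hour, so finishing takes 1/7 ÷ 11/28 = 4/11 hours.

4/11 hours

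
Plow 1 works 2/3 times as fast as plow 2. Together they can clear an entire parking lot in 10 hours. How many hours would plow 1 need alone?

25 hours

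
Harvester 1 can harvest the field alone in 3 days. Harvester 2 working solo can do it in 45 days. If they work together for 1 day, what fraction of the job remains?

Combined rate: 1/3 + 1/45 = (15 + 1)/45 = 16/45 per day.
In 1 day they complete 1·16/45 = 16/45 of the job.
So 29/45 remains.

29/45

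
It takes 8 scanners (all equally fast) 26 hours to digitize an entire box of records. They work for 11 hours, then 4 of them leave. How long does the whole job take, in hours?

41 hours

One scanner does 1/208 of the job per hour.
After 11 hours with 8 scanners, 11/26 is done (15/26 left).
With 4 scanners the rate is 4/208 = 1/52, so the rest takes 15/26 ÷ 1/52 = 30 hours.
Total = 11 + 30 = 41 hours.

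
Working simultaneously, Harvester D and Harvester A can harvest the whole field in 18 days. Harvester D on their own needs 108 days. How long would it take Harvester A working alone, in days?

Combined rate is 1/18 per day.
Known contribution: 1/108 per day.
So Harvester A's rate is 1/18 − 1/108 = 5/108, meaning 108/5 days alone.

108/5 days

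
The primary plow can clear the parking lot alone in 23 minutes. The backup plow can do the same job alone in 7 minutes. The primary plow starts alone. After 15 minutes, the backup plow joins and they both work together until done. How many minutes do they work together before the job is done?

In the first 15 minutes the primary plow alone does 15/23 of the job, leaving 8/23.
Once everyone is working, combined rate: 1/23 + 1/7 = (7 + 23)/161 = 30/161 per minute.
Remaining 8/23 at 30/161 per minute takes 28/15 minutes.

28/15 minutes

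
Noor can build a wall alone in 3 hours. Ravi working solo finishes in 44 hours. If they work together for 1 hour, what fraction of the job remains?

Combined rate: 1/3 + 1/44 = (44 + 3)/132 = 47/132 per hour.
In 1 hour they complete 1·47/132 = 47/132 of the job.
So 85/132 remains.

85/132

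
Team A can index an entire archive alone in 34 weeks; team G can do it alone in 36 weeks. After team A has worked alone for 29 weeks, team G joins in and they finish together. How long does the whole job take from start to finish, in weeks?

221/7 weeks

In 29 weeks team A does 29/34 of the job, leaving 5/34.
Team A and team G together work at 35/612 per week, so finishing takes 5/34 ÷ 35/612 = 18/7 weeks.
Total time = 29 + 18/7 = 221/7 weeks.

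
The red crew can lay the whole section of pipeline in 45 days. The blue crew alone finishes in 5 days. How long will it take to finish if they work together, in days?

9/2 days

Combined rate: 1/45 + 1/5 = (1 + 9)/45 = 10/45 = 2/9 per day.
Time = 1 ÷ (2/9) = 9/2 days.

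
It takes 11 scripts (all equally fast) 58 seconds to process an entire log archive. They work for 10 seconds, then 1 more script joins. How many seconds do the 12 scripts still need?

One script does 1/638 of the job per second.
After 10 seconds with 11 scripts, 5/29 is done (24/29 left).
With 12 scripts the rate is 12/638 = 6/319, so the rest takes 24/29 ÷ 6/319 = 44 seconds.

44 seconds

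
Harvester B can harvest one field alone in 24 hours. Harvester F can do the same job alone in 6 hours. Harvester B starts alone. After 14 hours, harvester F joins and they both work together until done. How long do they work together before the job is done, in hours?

In the first 14 hours harvester B alone does 14/24 = 7/12 of the job, leaving 5/12.
Once everyone is working, combined rate: 1/24 + 1/6 = (1 + 4)/24 = 5/24 per hour.
Remaining 5/12 at 5/24 per hour takes 2 hours.

2 hours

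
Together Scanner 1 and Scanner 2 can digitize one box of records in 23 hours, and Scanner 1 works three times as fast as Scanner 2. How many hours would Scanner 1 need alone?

92/3 hours

Let Scanner 2's rate be r; then Scanner 1's rate is 3r, so together (3 + 1)r = 4r = 1/23.
Thus r = 1/92 per hour.
Scanner 2 alone: 92 hours; Scanner 1 alone: 92/3 hours.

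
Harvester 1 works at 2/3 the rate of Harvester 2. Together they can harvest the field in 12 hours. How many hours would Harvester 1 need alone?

Let Harvester 2's rate be r; then Harvester 1's rate is (2/3)r, so together (2/3 + 1)r = (5/3)r = 1/12.
Thus r = 1/20 per hour.
Harvester 2 alone: 20 hours; Harvester 1 alone: 30 hours.

30 hours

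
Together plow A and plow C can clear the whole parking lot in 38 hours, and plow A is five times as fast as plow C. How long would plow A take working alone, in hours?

228/5 hours

Let plow C's rate be r; then plow A's rate is 5r, so together (5 + 1)r = 6r = 1/38.
Thus r = 1/228 per hour.
Plow C alone: 228 hours; plow A alone: 228/5 hours.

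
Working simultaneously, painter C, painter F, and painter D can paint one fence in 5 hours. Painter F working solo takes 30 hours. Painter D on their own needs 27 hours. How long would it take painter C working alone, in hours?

Combined rate is 1/5 per hour.
Known contribution: 1/30 + 1/27 = (9 + 10)/270 = 19/270 per hour.
So painter C's rate is 1/5 − 19/270 = 7/54, meaning 54/7 hours alone.

54/7 hours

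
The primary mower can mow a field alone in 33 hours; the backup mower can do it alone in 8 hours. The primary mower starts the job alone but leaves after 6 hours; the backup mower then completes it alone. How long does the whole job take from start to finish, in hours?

In 6 hours the primary mower does 6/33 = 2/11 of the job, leaving 9/11.
The backup mower works at 1/8 per hour, so finishing takes 9/11 ÷ 1/8 = 72/11 hours.
Total time = 6 + 72/11 = 138/11 hours.

138/11 hours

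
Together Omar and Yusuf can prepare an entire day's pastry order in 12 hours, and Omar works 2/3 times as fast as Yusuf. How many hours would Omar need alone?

30 hours

Let Yusuf's rate be r; then Omar's rate is (2/3)r, so together (2/3 + 1)r = (5/3)r = 1/12.
Thus r = 1/20 per hour.
Yusuf alone: 20 hours; Omar alone: 30 hours.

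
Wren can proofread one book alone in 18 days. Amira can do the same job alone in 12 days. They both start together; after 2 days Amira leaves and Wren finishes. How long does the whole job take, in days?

In the first 2 days the combined rate is 5/36, so 5/18 of the job is done, leaving 13/18.
After Amira leaves the rate is 1/18 per day; the remaining 13/18 takes 13 days.
Total = 2 + 13 = 15 days.

15 days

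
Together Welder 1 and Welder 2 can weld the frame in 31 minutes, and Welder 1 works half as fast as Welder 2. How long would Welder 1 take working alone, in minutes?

Let Welder 2's rate be r; then Welder 1's rate is (1/2)r, so together (1/2 + 1)r = (3/2)r = 1/31.
Thus r = 2/93 per minute.
Welder 2 alone: 93/2 minutes; Welder 1 alone: 93 minutes.

93 minutes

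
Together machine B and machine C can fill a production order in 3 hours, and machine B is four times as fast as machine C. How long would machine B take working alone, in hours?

Let machine C's rate be r; then machine B's rate is 4r, so together (4 + 1)r = 5r = 1/3.
Thus r = 1/15 per hour.
Machine C alone: 15 hours; machine B alone: 15/4 hours.

15/4 hours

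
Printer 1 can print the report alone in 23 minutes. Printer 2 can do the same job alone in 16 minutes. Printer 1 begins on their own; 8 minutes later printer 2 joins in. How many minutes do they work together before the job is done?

In the first 8 minutes printer 1 alone does 8/23 of the job, leaving 15/23.
Once everyone is working, combined rate: 1/23 + 1/16 = (16 + 23)/368 = 39/368 per minute.
Remaining 15/23 at 39/368 per minute takes 80/13 minutes.

80/13 minutes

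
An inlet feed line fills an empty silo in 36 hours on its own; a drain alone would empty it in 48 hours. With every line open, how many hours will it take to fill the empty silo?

Net rate = 1/36 − 1/48 = (4 − 3)/144 = 1/144 per hour.
Filling time = 1 ÷ (1/144) = 144 hours.

144 hours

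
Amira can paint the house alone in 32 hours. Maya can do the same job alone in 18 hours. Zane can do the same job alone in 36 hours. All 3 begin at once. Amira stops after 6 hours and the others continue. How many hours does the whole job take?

39/4 hours

In the first 6 hours the combined rate is 11/96, so 11/16 of the job is done, leaving 5/16.
After Amira leaves the rate is 1/12 per hour; the remaining 5/16 takes 15/4 hours.
Total = 6 + 15/4 = 39/4 hours.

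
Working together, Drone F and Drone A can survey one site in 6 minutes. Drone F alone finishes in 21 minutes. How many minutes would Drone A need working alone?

42/5 minutes

Combined rate is 1/6 per minute.
Known contribution: 1/21 per minute.
So Drone A's rate is 1/6 − 1/21 = 5/42, meaning 42/5 minutes alone.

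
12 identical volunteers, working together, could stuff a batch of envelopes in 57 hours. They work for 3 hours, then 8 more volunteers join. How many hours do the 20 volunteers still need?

One volunteer does 1/684 of the job per hour.
After 3 hours with 12 volunteers, 1/19 is done (18/19 left).
With 20 volunteers the rate is 20/684 = 5/171, so the rest takes 18/19 ÷ 5/171 = 162/5 hours.

162/5 hours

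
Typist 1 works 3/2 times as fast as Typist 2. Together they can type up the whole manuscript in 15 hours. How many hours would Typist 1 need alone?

25 hours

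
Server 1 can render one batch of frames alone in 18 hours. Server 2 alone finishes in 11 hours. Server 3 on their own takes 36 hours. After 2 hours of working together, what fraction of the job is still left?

43/66

Combined rate: 1/18 + 1/11 + 1/36 = (22 + 36 + 11)/396 = 69/396 = 23/132 per hour.
In 2 hours they complete 2·23/132 = 23/66 of the job.
So 43/66 remains.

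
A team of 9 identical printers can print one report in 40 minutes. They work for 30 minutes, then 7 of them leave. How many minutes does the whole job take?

One printer does 1/360 of the job per minute.
After 30 minutes with 9 printers, 3/4 is done (1/4 left).
With 2 printers the rate is 2/360 = 1/180, so the rest takes 1/4 ÷ 1/180 = 45 minutes.
Total = 30 + 45 = 75 minutes.

75 minutes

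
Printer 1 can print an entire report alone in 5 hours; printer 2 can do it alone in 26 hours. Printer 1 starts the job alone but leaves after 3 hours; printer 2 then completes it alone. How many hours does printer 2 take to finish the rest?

52/5 hours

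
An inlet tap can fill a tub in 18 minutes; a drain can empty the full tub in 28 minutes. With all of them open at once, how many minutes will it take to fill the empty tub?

252/5 minutes

Net rate = 1/18 − 1/28 = (14 − 9)/252 = 5/252 per minute.
Filling time = 1 ÷ (5/252) = 252/5 minutes.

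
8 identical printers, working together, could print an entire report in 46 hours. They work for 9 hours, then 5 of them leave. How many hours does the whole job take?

One printer does 1/368 of the job per hour.
After 9 hours with 8 printers, 9/46 is done (37/46 left).
With 3 printers the rate is 3/368, so the rest takes 37/46 ÷ 3/368 = 296/3 hours.
Total = 9 + 296/3 = 323/3 hours.

323/3 hours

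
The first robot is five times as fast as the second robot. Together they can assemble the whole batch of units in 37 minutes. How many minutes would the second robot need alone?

Let the second robot's rate be r; then the first robot's rate is 5r, so together (5 + 1)r = 6r = 1/37.
Thus r = 1/222 per minute.
The second robot alone: 222 minutes; the first robot alone: 222/5 minutes.

222 minutes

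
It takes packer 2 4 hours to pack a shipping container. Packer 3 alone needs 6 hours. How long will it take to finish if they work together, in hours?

Combined rate: 1/4 + 1/6 = (3 + 2)/12 = 5/12 per hour.
Time = 1 ÷ (5/12) = 12/5 hours.

12/5 hours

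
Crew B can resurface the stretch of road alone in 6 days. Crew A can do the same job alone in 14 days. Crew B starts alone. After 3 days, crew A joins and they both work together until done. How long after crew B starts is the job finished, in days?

In the first 3 days crew B alone does 3/6 = 1/2 of the job, leaving 1/2.
Once everyone is working, combined rate: 1/6 + 1/14 = (7 + 3)/42 = 10/42 = 5/21 per day.
Remaining 1/2 at 5/21 per day takes 21/10 days.
Total from the start = 3 + 21/10 = 51/10 days.

51/10 days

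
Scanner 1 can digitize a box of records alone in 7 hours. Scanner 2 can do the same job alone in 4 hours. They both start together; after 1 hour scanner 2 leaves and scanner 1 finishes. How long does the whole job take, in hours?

21/4 hours

In the first 1 hour the combined rate is 11/28, so 11/28 of the job is done, leaving 17/28.
After scanner 2 leaves the rate is 1/7 per hour; the remaining 17/28 takes 17/4 hours.
Total = 1 + 17/4 = 21/4 hours.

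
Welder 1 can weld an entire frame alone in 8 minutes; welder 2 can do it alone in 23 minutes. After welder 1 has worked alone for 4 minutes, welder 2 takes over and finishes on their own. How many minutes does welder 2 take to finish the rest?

23/2 minutes

In 4 minutes welder 1 does 4/8 = 1/2 of the job, leaving 1/2.
Welder 2 works at 1/23 per minute, so finishing takes 1/2 ÷ 1/23 = 23/2 minutes.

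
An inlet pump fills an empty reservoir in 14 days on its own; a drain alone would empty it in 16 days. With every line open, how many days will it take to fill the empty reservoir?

Net rate = 1/14 − 1/16 = (8 − 7)/112 = 1/112 per day.
Filling time = 1 ÷ (1/112) = 112 days.

112 days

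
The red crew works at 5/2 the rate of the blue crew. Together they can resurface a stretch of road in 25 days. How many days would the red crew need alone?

35 days

Let the blue crew's rate be r; then the red crew's rate is (5/2)r, so together (5/2 + 1)r = (7/2)r = 1/25.
Thus r = 2/175 per day.
The blue crew alone: 175/2 days; the red crew alone: 35 days.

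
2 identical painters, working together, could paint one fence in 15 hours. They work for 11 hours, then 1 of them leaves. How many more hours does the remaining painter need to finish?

One painter does 1/30 of the job per hour.
After 11 hours with 2 painters, 11/15 is done (4/15 left).
With 1 painter the rate is 1/30, so the rest takes 4/15 ÷ 1/30 = 8 hours.

8 hours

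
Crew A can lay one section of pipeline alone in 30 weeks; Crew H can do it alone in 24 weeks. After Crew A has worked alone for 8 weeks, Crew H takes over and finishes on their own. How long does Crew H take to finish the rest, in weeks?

In 8 weeks Crew A does 8/30 = 4/15 of the job, leaving 11/15.
Crew H works at 1/24 per week, so finishing takes 11/15 ÷ 1/24 = 88/5 weeks.

88/5 weeks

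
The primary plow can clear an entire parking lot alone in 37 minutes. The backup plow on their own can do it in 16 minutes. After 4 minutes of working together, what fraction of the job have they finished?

Combined rate: 1/37 + 1/16 = (16 + 37)/592 = 53/592 per minute.
In 4 minutes they complete 4·53/592 = 53/148 of the job.

53/148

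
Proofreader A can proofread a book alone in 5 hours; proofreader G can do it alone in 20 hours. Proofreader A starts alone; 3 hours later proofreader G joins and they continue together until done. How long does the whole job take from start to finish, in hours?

In 3 hours proofreader A does 3/5 of the job, leaving 2/5.
Proofreader A and proofreader G together work at 1/4 per hour, so finishing takes 2/5 ÷ 1/4 = 8/5 hours.
Total time = 3 + 8/5 = 23/5 hours.

23/5 hours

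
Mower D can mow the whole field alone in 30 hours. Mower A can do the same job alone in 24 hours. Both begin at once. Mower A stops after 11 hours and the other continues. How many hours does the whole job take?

In the first 11 hours the combined rate is 3/40, so 33/40 of the job is done, leaving 7/40.
After Mower A leaves the rate is 1/30 per hour; the remaining 7/40 takes 21/4 hours.
Total = 11 + 21/4 = 65/4 hours.

65/4 hours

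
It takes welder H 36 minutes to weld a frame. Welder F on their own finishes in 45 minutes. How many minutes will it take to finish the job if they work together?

20 minutes

With two workers the combined time is the product over the sum: 36·45/(36+45) = 1620/81 = 20 minutes.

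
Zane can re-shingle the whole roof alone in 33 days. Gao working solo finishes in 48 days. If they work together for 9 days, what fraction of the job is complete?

81/176

Combined rate: 1/33 + 1/48 = (16 + 11)/528 = 27/528 = 9/176 per day.
In 9 days they complete 9·9/176 = 81/176 of the job.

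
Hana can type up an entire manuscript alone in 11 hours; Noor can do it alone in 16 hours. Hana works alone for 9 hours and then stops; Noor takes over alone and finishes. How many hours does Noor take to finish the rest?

32/11 hours

In 9 hours Hana does 9/11 of the job, leaving 2/11.
Noor works at 1/16 per hour, so finishing takes 2/11 ÷ 1/16 = 32/11 hours.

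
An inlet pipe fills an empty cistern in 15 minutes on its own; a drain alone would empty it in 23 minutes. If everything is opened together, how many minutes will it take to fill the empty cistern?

345/8 minutes

Net rate = 1/15 − 1/23 = (23 − 15)/345 = 8/345 per minute.
Filling time = 1 ÷ (8/345) = 345/8 minutes.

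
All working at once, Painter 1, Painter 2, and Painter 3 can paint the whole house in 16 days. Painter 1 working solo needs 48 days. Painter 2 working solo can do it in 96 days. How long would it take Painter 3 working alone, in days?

32 days

Combined rate is 1/16 per day.
Known contribution: 1/48 + 1/96 = (2 + 1)/96 = 3/96 = 1/32 per day.
So Painter 3's rate is 1/16 − 1/32 = 1/32, meaning 32 days alone.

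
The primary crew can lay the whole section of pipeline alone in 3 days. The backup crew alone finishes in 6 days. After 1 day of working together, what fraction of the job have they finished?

1/2

Combined rate: 1/3 + 1/6 = (2 + 1)/6 = 3/6 = 1/2 per day.
In 1 day they complete 1·1/2 = 1/2 of the job.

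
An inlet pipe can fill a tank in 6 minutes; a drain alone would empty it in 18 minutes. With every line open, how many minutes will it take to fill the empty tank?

9 minutes

Net rate = 1/6 − 1/18 = (3 − 1)/18 = 2/18 = 1/9 per minute.
Filling time = 1 ÷ (1/9) = 9 minutes.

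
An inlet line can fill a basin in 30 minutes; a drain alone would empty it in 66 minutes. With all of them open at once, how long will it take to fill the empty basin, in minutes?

Net rate = 1/30 − 1/66 = (11 − 5)/330 = 6/330 = 1/55 per minute.
Filling time = 1 ÷ (1/55) = 55 minutes.

55 minutes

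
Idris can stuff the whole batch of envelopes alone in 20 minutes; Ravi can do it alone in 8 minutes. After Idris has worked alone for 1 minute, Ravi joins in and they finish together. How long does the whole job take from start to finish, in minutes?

45/7 minutes

In 1 minute Idris does 1/20 of the job, leaving 19/20.
Idris and Ravi together work at 7/40 per minute, so finishing takes 19/20 ÷ 7/40 = 38/7 minutes.
Total time = 1 + 38/7 = 45/7 minutes.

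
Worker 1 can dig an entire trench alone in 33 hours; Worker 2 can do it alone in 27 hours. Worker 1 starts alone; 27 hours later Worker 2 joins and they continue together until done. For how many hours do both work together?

In 27 hours Worker 1 does 27/33 = 9/11 of the job, leaving 2/11.
Worker 1 and Worker 2 together work at 20/297 per hour, so finishing takes 2/11 ÷ 20/297 = 27/10 hours.

27/10 hours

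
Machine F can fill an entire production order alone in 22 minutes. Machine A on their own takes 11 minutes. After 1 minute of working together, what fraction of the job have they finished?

Combined rate: 1/22 + 1/11 = (1 + 2)/22 = 3/22 per minute.
In 1 minute they complete 1·3/22 = 3/22 of the job.

3/22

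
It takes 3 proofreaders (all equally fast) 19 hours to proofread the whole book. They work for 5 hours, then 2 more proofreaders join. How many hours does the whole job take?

67/5 hours

One proofreader does 1/57 of the job per hour.
After 5 hours with 3 proofreaders, 5/19 is done (14/19 left).
With 5 proofreaders the rate is 5/57, so the rest takes 14/19 ÷ 5/57 = 42/5 hours.
Total = 5 + 42/5 = 67/5 hours.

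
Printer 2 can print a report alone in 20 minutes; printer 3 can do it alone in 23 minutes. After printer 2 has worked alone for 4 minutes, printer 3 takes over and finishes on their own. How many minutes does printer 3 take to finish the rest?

In 4 minutes printer 2 does 4/20 = 1/5 of the job, leaving 4/5.
Printer 3 works at 1/23 per minute, so finishing takes 4/5 ÷ 1/23 = 92/5 minutes.

92/5 minutes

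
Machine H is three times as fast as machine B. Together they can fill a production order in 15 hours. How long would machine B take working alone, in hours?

60 hours

Let machine B's rate be r; then machine H's rate is 3r, so together (3 + 1)r = 4r = 1/15.
Thus r = 1/60 per hour.
Machine B alone: 60 hours; machine H alone: 20 hours.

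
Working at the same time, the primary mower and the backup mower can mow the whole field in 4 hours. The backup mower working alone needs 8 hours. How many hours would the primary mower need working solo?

8 hours

Combined rate is 1/4 per hour.
Known contribution: 1/8 per hour.
So the primary mower's rate is 1/4 − 1/8 = 1/8, meaning 8 hours alone.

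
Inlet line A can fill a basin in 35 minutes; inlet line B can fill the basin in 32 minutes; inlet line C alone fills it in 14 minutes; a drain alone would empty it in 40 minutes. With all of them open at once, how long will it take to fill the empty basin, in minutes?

Net rate = 1/35 + 1/32 + 1/14 − 1/40 = (32 + 35 + 80 − 28)/1120 = 119/1120 = 17/160 per minute.
Filling time = 1 ÷ (17/160) = 160/17 minutes.

160/17 minutes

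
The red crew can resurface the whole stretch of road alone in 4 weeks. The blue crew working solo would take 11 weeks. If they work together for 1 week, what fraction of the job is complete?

15/44

Combined rate: 1/4 + 1/11 = (11 + 4)/44 = 15/44 per week.
In 1 week they complete 1·15/44 = 15/44 of the job.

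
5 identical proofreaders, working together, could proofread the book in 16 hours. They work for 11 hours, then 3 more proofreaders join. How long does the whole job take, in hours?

One proofreader does 1/80 of the job per hour.
After 11 hours with 5 proofreaders, 11/16 is done (5/16 left).
With 8 proofreaders the rate is 8/80 = 1/10, so the rest takes 5/16 ÷ 1/10 = 25/8 hours.
Total = 11 + 25/8 = 113/8 hours.

113/8 hours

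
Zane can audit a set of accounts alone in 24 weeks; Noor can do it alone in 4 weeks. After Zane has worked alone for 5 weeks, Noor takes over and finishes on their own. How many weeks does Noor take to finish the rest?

In 5 weeks Zane does 5/24 of the job, leaving 19/24.
Noor works at 1/4 per week, so finishing takes 19/24 ÷ 1/4 = 19/6 weeks.

19/6 weeks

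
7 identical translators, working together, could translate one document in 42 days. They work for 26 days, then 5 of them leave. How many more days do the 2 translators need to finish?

56 days

One translator does 1/294 of the job per day.
After 26 days with 7 translators, 13/21 is done (8/21 left).
With 2 translators the rate is 2/294 = 1/147, so the rest takes 8/21 ÷ 1/147 = 56 days.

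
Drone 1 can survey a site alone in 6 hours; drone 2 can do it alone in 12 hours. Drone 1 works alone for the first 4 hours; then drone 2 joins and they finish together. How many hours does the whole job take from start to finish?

16/3 hours

In 4 hours drone 1 does 4/6 = 2/3 of the job, leaving 1/3.
Drone 1 and drone 2 together work at 1/4 per hour, so finishing takes 1/3 ÷ 1/4 = 4/3 hours.
Total time = 4 + 4/3 = 16/3 hours.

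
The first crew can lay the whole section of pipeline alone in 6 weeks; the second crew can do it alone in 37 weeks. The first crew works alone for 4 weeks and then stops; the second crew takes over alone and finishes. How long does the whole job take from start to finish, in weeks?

49/3 weeks

In 4 weeks the first crew does 4/6 = 2/3 of the job, leaving 1/3.
The second crew works at 1/37 per week, so finishing takes 1/3 ÷ 1/37 = 37/3 weeks.
Total time = 4 + 37/3 = 49/3 weeks.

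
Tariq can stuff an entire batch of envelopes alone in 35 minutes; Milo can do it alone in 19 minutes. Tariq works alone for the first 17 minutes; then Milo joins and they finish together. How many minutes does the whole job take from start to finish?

70/3 minutes

In 17 minutes Tariq does 17/35 of the job, leaving 18/35.
Tariq and Milo together work at 54/665 per minute, so finishing takes 18/35 ÷ 54/665 = 19/3 minutes.
Total time = 17 + 19/3 = 70/3 minutes.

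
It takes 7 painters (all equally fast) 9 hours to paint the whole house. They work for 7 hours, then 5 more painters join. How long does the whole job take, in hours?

One painter does 1/63 of the job per hour.
After 7 hours with 7 painters, 7/9 is done (2/9 left).
With 12 painters the rate is 12/63 = 4/21, so the rest takes 2/9 ÷ 4/21 = 7/6 hours.
Total = 7 + 7/6 = 49/6 hours.

49/6 hours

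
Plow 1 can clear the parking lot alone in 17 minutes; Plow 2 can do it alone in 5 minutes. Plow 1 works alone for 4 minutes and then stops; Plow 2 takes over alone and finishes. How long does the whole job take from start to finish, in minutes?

In 4 minutes Plow 1 does 4/17 of the job, leaving 13/17.
Plow 2 works at 1/5 per minute, so finishing takes 13/17 ÷ 1/5 = 65/17 minutes.
Total time = 4 + 65/17 = 133/17 minutes.

133/17 minutes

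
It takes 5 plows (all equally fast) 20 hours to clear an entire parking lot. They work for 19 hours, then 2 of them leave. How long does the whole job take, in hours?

One plow does 1/100 of the job per hour.
After 19 hours with 5 plows, 19/20 is done (1/20 left).
With 3 plows the rate is 3/100, so the rest takes 1/20 ÷ 3/100 = 5/3 hours.
Total = 19 + 5/3 = 62/3 hours.

62/3 hours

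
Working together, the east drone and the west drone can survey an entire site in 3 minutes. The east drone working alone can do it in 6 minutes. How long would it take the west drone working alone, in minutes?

Combined rate is 1/3 per minute.
Known contribution: 1/6 per minute.
So the west drone's rate is 1/3 − 1/6 = 1/6, meaning 6 minutes alone.

6 minutes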